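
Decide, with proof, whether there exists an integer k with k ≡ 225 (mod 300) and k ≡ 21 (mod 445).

Reduce both congruences modulo 5, which divides 300 and 445: they say k ≡ 225 (mod 5) and k ≡ 21 (mod 5).
These are incompatible: 225 − 21 = 204 is not divisible by 5.
Hence the system has no solution.

No, no such integer exists.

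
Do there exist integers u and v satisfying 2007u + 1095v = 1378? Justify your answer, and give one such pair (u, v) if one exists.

No such integers exist.

gcd(2007, 1095) = 3, so every integer of the form 2007u + 1095v is a multiple of 3.
However 1378 leaves remainder 1 on division by 3.
So the equation is unsolvable over ℤ.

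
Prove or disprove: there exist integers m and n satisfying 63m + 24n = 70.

Both 63 and 24 are divisible by gcd(63, 24) = 3, hence so is any combination 63m + 24n.
However 70 leaves remainder 1 on division by 3.
Hence no integers m, n satisfy the equation.

No, no such integers exist.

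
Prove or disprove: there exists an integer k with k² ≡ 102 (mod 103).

103 is prime, so by Euler's criterion 102 is a square mod 103 iff 102^((103−1)/2) = 102^51 ≡ 1 (mod 103).
Repeated squaring mod 103: 102^2 = 10404 ≡ 1; 102^4 ≡ 1² = 1 ≡ 1; 102^8 ≡ 1² = 1 ≡ 1; 102^16 ≡ 1² = 1 ≡ 1; 102^32 ≡ 1² = 1 ≡ 1.
Since 51 = 32 + 16 + 2 + 1, 102^51 ≡ 1 · 1 · 1 · 102; multiplying out mod 103: 1·1 = 1 ≡ 1, then 1·1 = 1 ≡ 1, then 1·102 = 102 ≡ 102. Thus 102^51 ≡ 102 ≡ −1 (mod 103).
By Euler's criterion 102 is a quadratic non-residue mod 103: no k satisfies k² ≡ 102 (mod 103).

No such integer exists.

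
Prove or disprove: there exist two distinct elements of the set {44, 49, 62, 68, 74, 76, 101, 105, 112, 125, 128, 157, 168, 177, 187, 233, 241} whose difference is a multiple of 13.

44 mod 13 = 5 and 187 mod 13 = 5, so 187 − 44 = 143 = 11·13.

Yes: 44 and 187.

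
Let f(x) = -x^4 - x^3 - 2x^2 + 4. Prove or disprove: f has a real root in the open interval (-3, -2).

The endpoint values f(-3) = -68 and f(-2) = -12 are both negative. Claim: f(x) < 0 for every x in (-3, -2).
Substitute x = -2 − u, where 0 < u < 1 on the interval. Expanding, f(-2 − u) = -u^4 - 7u^3 - 20u^2 - 28u - 12.
The nonzero coefficients here are all negative, so for u > 0 every term is negative (or zero), and the constant term -12 is strictly negative.
Therefore f(x) < 0 throughout (-3, -2), and f has no zero there.

No.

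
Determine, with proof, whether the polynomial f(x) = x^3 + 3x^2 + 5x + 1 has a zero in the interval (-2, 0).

Yes, f has a root in the interval.

f(-2) = -5 and f(0) = 1, which have opposite signs.
Since f is a polynomial it is continuous on [-2, 0].
By the Intermediate Value Theorem f must vanish at some point of (-2, 0).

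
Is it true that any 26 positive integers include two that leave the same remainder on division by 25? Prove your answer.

Partition the integers by their residue mod 25; there are 25 classes.
Placing 26 integers into 25 classes, some class receives at least two — say a and b.
So a and b have equal remainders mod 25, which is exactly what was to be shown.

Yes.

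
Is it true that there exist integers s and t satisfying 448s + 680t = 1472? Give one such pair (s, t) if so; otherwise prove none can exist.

Every value of 448s + 680t is a multiple of gcd(448, 680) = 8; since 8 ∣ 1472, solutions exist.
Dividing through by 8 reduces the equation to 56s + 85t = 184.
Euclidean algorithm: 85 = 1·56 + 29, 56 = 1·29 + 27, 29 = 1·27 + 2, 27 = 13·2 + 1, 2 = 2·1 + 0.
Back-substituting, 1 = 27 − 13·2 = 27 − 13·(29 − 1·27) = −13·29 + 14·27 = −13·29 + 14·(56 − 1·29) = 14·56 − 27·29 = 14·56 − 27·(85 − 1·56) = −27·85 + 41·56; that is, 56·41 + 85·(-27) = 1.
Multiplying through by 184: s = 41·184 = 7544, t = (-27)·184 = -4968 is a solution.
Shifting by a multiple of (85, −56) keeps it a solution: s = 7544 − 88·85 = 64, t = -4968 + 88·56 = -40.
Check: 448·64 + 680·(-40) = 28672 − 27200 = 1472. ✓

s = 64, t = -40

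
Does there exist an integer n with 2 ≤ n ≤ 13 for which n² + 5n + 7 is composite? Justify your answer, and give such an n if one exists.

n = 11

At n = 11: 11² + 5·11 + 7 = 183 = 3·61, which is composite.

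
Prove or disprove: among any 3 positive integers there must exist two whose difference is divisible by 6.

No; for instance {7, 8, 9} is a counterexample.

Consider the 3 integers 7, 8, 9. They lie in distinct residue classes modulo 6, since 3 ≤ 6.
Any two of them differ by at most 2 < 6 and by at least 1, so no difference is a multiple of 6.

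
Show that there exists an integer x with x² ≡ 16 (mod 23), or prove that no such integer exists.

Take x = 4. Then 4² = 16, and since 0 ≤ 16 < 23 this is already reduced: 4² ≡ 16 (mod 23).

x = 4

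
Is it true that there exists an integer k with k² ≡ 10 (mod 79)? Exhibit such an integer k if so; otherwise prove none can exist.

k = 57 works: 57² = 3249, and 3249 − 10 = 3239 = 41·79.

k = 57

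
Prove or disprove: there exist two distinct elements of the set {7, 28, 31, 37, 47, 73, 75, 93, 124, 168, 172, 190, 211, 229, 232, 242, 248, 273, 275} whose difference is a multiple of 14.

Both 7 and 273 leave remainder 7 on division by 14; their difference 266 = 19·14 is a multiple of 14.

The pair (7, 273) works.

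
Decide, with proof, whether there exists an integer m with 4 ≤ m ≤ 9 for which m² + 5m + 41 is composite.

At m = 4: 4² + 5·4 + 41 = 77 = 7·11, which is composite.

m = 4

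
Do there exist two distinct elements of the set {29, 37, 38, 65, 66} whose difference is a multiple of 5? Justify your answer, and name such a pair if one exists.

No such pair exists.

Residues mod 5: 29↦4, 37↦2, 38↦3, 65↦0, 66↦1.
No residue repeats among the 5 elements, so no pair has difference ≡ 0 (mod 5).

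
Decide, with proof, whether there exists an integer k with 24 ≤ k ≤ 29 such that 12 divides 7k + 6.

There is no such integer k in that range.

For k = 24, 25, …, 29 the values of 7k + 6 modulo 12 are 6, 1, 8, 3, 10, 5 respectively.
Since 0 is absent from this list, 12 ∤ 7k + 6 for every k with 24 ≤ k ≤ 29.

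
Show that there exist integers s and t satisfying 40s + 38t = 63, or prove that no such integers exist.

gcd(40, 38) = 2, so every integer of the form 40s + 38t is a multiple of 2.
However 63 leaves remainder 1 on division by 2.
Therefore 40s + 38t = 63 has no solution in integers.

No such integers exist.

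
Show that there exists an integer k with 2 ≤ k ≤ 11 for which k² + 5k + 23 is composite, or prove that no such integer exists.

No, no such integer k in that range exists.

The values for k = 2, 3, …, 11 are 37, 47, 59, 73, 89, 107, 127, 149, 173, 199, and each of these is prime.
So no value in the range makes the expression composite.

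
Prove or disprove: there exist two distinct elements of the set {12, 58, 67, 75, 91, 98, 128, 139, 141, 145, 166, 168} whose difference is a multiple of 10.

58 mod 10 = 8 and 98 mod 10 = 8, so 98 − 58 = 40 = 4·10.

The pair (58, 98) works.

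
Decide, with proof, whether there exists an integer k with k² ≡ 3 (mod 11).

k = 5

Take k = 5. Then 5² = 25 = 2·11 + 3, so 5² ≡ 3 (mod 11).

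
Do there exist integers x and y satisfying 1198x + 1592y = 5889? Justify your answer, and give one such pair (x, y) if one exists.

There are no such integers.

Any value of 1198x + 1592y is a multiple of gcd(1198, 1592) = 2.
But 5889 is not a multiple of 2 (it leaves remainder 1).
Therefore 1198x + 1592y = 5889 has no solution in integers.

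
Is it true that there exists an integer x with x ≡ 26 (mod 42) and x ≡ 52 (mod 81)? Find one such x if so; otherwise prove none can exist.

There is no such integer.

Reduce both congruences modulo 3, which divides 42 and 81: they say x ≡ 26 (mod 3) and x ≡ 52 (mod 3).
But 26 mod 3 = 2 while 52 mod 3 = 1, a contradiction.
Hence the system has no solution.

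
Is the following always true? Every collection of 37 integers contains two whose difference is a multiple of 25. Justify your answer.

True.

Partition the integers by their residue mod 25; there are 25 classes.
Since 37 > 25, two of the 37 integers must share a residue class by the pigeonhole principle; call them a and b.
Their difference a − b is then a multiple of 25.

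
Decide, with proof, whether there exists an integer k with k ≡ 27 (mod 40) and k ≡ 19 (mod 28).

Here gcd(40, 28) = 4, and both 27 and 19 leave remainder 3 mod 4, so the system is consistent.
Step through k = 27, 27 + 40, 27 + 2·40, …: the values 27, 67, 107, 147, 187 reduce mod 28 to 27, 11, 23, 7, 19. The value 187 hits 19.
Indeed 187 ≡ 27 (mod 40) and 187 ≡ 19 (mod 28).

k = 187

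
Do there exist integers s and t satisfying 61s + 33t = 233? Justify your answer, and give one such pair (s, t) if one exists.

s = 26, t = -41

Since gcd(61, 33) = 1, every integer is an integer combination of 61 and 33.
Dividing repeatedly: 61 = 1·33 + 28, 33 = 1·28 + 5, 28 = 5·5 + 3, 5 = 1·3 + 2, 3 = 1·2 + 1, 2 = 2·1 + 0.
Unwinding: 1 = 3 − 1·2 = 3 − (5 − 1·3) = −5 + 2·3 = −5 + 2·(28 − 5·5) = 2·28 − 11·5 = 2·28 − 11·(33 − 1·28) = −11·33 + 13·28 = −11·33 + 13·(61 − 1·33) = 13·61 − 24·33, i.e. 61·13 + 33·(-24) = 1.
Times 233: 61·3029 + 33·(-5592) = 233, so (3029, -5592) solves it.
The general solution is s = 3029 + 33k, t = -5592 − 61k; taking k = -91 gives the smaller pair s = 26, t = -41.
Check: 61·26 + 33·(-41) = 1586 − 1353 = 233. ✓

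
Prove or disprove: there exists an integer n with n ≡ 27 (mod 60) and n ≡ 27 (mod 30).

gcd(60, 30) = 30. A simultaneous solution exists iff 27 ≡ 27 (mod 30); here 27 mod 30 = 27 = 27 mod 30, so it does.
In fact n = 27 itself already satisfies 27 mod 30 = 27.
Check: 27 mod 60 = 27, 27 mod 30 = 27. ✓

n = 27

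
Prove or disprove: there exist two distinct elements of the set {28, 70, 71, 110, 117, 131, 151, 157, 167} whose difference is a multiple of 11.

Reduce each element modulo 11: 28↦6, 70↦4, 71↦5, 110↦0, 117↦7, 131↦10, 151↦8, 157↦3, 167↦2.
All 9 residues are distinct, so no two elements differ by a multiple of 11.

No, no such pair exists.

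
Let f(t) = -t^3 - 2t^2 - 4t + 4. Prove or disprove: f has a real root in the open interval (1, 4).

f(1) = -3 and f(4) = -108, both negative.
f'(t) = -3t^2 - 4t - 4 has discriminant (-4)² − 4·(-3)·(-4) = -32 < 0, so f' has no real roots and is negative for every real t.
So f is strictly decreasing; between 1 and 4 its values lie between f(1) = -3 and f(4) = -108, all negative. Therefore f has no root in (1, 4).

No.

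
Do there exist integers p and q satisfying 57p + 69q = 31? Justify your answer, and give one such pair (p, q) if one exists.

No, no such integers exist.

Both 57 and 69 are divisible by gcd(57, 69) = 3, hence so is any combination 57p + 69q.
However 31 leaves remainder 1 on division by 3.
Therefore 57p + 69q = 31 has no solution in integers.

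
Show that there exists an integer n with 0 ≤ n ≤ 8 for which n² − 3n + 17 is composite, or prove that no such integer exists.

n = 2

At n = 2: 2² − 3·2 + 17 = 15 = 3·5, which is composite.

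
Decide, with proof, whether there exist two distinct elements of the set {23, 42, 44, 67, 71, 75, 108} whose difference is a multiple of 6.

23 and 71 are such a pair.

Reduce each element mod 6: 23↦5, 42↦0, 44↦2, 67↦1, 71↦5, 75↦3, 108↦0. The residue 5 repeats (at 23 and 71), and 71 − 23 = 48 = 8·6.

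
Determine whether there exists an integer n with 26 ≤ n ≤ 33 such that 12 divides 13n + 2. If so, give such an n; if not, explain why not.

No such integer n in that range exists.

At n = 26, 13·26 + 2 = 340 ≡ 4 (mod 12), and each step in n adds 13 ≡ 1 (mod 12), giving residues 4, 5, 6, 7, 8, 9, 10, 11 for n = 26, 27, …, 33.
Since 0 is absent from this list, 12 ∤ 13n + 2 for every n with 26 ≤ n ≤ 33.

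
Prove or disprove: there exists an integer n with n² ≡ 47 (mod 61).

n = 13 works: 13² = 169, and 169 − 47 = 122 = 2·61.

n = 13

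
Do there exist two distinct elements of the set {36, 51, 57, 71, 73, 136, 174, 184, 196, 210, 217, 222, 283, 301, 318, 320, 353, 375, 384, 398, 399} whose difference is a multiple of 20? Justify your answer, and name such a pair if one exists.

Both 36 and 136 leave remainder 16 on division by 20; their difference 100 = 5·20 is a multiple of 20.

36 and 136 are such a pair.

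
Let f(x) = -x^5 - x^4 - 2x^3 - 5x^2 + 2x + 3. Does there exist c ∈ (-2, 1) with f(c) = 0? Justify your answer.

f(-2) = 11 and f(1) = -4, which have opposite signs.
Since f is a polynomial it is continuous on [-2, 1].
The Intermediate Value Theorem then guarantees some c ∈ (-2, 1) with f(c) = 0.

Yes, such a c exists.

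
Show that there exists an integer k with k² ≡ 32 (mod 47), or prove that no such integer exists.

k = 19

k = 19 works: 19² = 361, and 361 − 32 = 329 = 7·47.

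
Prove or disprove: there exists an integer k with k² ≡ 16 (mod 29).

k = 25

k = 25 works: 25² = 625, and 625 − 16 = 609 = 21·29.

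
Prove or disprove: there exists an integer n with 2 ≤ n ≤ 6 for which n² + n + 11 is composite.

No such integer n in that range exists.

The values for n = 2, 3, …, 6 are 17, 23, 31, 41, 53, and each of these is prime.
So no value in the range makes the expression composite.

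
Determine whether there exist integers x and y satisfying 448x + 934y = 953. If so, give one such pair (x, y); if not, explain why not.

No such integers exist.

Any value of 448x + 934y is a multiple of gcd(448, 934) = 2.
But 953 = 2·476 + 1, so 2 ∤ 953.
So the equation is unsolvable over ℤ.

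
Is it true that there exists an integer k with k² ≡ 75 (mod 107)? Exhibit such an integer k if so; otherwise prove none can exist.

Take k = 90. Then 90² = 8100 = 75·107 + 75, so 90² ≡ 75 (mod 107).

k = 90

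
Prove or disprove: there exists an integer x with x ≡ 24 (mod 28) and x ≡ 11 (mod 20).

No, no such integer exists.

gcd(28, 20) = 4. If x ≡ 24 (mod 28) and x ≡ 11 (mod 20), then x ≡ 24 (mod 4) and x ≡ 11 (mod 4).
These are incompatible: 24 − 11 = 13 is not divisible by 4.
Hence the system has no solution.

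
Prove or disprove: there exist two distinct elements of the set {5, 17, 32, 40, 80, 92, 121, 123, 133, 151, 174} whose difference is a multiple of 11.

Reduce each element modulo 11: 5↦5, 17↦6, 32↦10, 40↦7, 80↦3, 92↦4, 121↦0, 123↦2, 133↦1, 151↦8, 174↦9.
All 11 residues are distinct, so no two elements differ by a multiple of 11.

There is no such pair.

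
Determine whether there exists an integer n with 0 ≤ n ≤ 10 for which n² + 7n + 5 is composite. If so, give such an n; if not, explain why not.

n = 3

At n = 3: 3² + 7·3 + 5 = 35 = 5·7, which is composite.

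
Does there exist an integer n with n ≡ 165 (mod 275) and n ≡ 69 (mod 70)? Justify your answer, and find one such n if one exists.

No, no such integer exists.

gcd(275, 70) = 5. If n ≡ 165 (mod 275) and n ≡ 69 (mod 70), then n ≡ 165 (mod 5) and n ≡ 69 (mod 5).
These are incompatible: 165 − 69 = 96 is not divisible by 5.
So no integer satisfies both congruences.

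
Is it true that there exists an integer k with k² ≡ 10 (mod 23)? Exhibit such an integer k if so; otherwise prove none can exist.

23 is prime, so by Euler's criterion 10 is a square mod 23 iff 10^((23−1)/2) = 10^11 ≡ 1 (mod 23).
Squaring successively (mod 23): 10^2 = 100 ≡ 8; 10^4 ≡ 8² = 64 ≡ 18; 10^8 ≡ 18² = 324 ≡ 2.
Since 11 = 8 + 2 + 1, 10^11 ≡ 2 · 8 · 10; multiplying out mod 23: 2·8 = 16 ≡ 16, then 16·10 = 160 ≡ 22. Thus 10^11 ≡ 22 ≡ −1 (mod 23).
The value −1 means 10 is a non-residue modulo 23, so k² ≡ 10 (mod 23) is impossible.

No, no such integer exists.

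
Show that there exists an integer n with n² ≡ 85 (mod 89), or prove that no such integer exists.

n = 21

Take n = 21. Then 21² = 441 = 4·89 + 85, so 21² ≡ 85 (mod 89).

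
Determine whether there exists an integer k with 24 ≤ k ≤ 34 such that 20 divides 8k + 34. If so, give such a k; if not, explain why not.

No, no such integer k in that range exists.

For k = 24, 25, …, 34 the values of 8k + 34 modulo 20 are 6, 14, 2, 10, 18, 6, 14, 2, 10, 18, 6 respectively.
None is 0, so 20 never divides 8k + 34 on this range.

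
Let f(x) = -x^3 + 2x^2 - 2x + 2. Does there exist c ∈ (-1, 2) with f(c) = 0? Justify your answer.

f(-1) = 7 and f(2) = -2, which have opposite signs.
f is continuous everywhere (it is a polynomial), in particular on [-1, 2].
By the Intermediate Value Theorem f must vanish at some point of (-1, 2).

Yes, f has a root in the interval.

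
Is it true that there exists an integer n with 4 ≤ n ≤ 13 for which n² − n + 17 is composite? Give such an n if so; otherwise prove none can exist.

There is no such integer n in that range.

The values for n = 4, 5, …, 13 are 29, 37, 47, 59, 73, 89, 107, 127, 149, 173, and each of these is prime.
So no value in the range makes the expression composite.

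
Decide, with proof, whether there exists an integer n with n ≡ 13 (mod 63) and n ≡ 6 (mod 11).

gcd(63, 11) = 1, so the Chinese Remainder Theorem guarantees exactly one residue class mod 693 satisfying both.
Any solution of the first congruence is n = 13 + 63t; substituting into the second, 63t ≡ 6 − 13 ≡ 4 (mod 11).
63 ≡ 8 (mod 11), so this reads 8t ≡ 4 (mod 11). Note 8·7 = 56 ≡ 1 (mod 11) (as 56 − 1 = 5·11), so 8⁻¹ ≡ 7.
Therefore t ≡ 7·4 = 28 ≡ 6 (mod 11).
Taking t = 6 gives n = 13 + 63·6 = 391.
Check: 391 mod 63 = 13, 391 mod 11 = 6. ✓

n = 391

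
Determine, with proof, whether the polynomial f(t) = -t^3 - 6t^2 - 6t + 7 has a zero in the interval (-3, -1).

f(-3) = -2 and f(-1) = 8, which have opposite signs.
As a polynomial, f is continuous on every closed interval.
By the Intermediate Value Theorem, f takes the value 0 somewhere in the open interval.

Yes, f has a root in the interval.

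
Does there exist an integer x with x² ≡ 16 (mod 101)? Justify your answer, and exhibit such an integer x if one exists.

x = 4

Take x = 4. Then 4² = 16, and since 0 ≤ 16 < 101 this is already reduced: 4² ≡ 16 (mod 101).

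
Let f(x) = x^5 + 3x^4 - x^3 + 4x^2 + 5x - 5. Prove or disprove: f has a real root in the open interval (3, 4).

No.

The endpoint values f(3) = 505 and f(4) = 1807 are both positive. Claim: f(x) > 0 for every x in (3, 4).
Shift to the endpoint 3: with x = 3 + u (0 < u < 1), one computes f(3 + u) = u^5 + 18u^4 + 125u^3 + 427u^2 + 731u + 505.
The nonzero coefficients here are all positive, so for u > 0 every term is positive (or zero), and the constant term 505 is strictly positive.
Therefore f(x) > 0 throughout (3, 4), and f has no zero there.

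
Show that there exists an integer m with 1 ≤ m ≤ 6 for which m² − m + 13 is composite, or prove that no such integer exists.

m = 4

At m = 4: 4² − 4 + 13 = 25 = 5·5, which is composite.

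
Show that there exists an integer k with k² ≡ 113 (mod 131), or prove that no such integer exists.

k = 47

Take k = 47. Then 47² = 2209 = 16·131 + 113, so 47² ≡ 113 (mod 131).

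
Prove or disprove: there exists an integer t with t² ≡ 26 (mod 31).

There is no such integer.

31 is prime, so by Euler's criterion 26 is a square mod 31 iff 26^((31−1)/2) = 26^15 ≡ 1 (mod 31).
Squaring successively (mod 31): 26^2 = 676 ≡ 25; 26^4 ≡ 25² = 625 ≡ 5; 26^8 ≡ 5² = 25 ≡ 25.
Since 15 = 8 + 4 + 2 + 1, 26^15 ≡ 25 · 5 · 25 · 26; multiplying out mod 31: 25·5 = 125 ≡ 1, then 1·25 = 25 ≡ 25, then 25·26 = 650 ≡ 30. Thus 26^15 ≡ 30 ≡ −1 (mod 31).
The value −1 means 26 is a non-residue modulo 31, so t² ≡ 26 (mod 31) is impossible.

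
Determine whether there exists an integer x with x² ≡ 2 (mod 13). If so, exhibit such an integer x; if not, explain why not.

Since (13 − x)² ≡ x² (mod 13), it suffices to square x = 0, 1, …, 6: the residues are 0, 1, 4, 9, 3, 12, 10.
The set of squares mod 13 is therefore {0, 1, 3, 4, 9, 10, 12}, which does not contain 2.
Hence no integer x has x² ≡ 2 (mod 13).

There is no such integer.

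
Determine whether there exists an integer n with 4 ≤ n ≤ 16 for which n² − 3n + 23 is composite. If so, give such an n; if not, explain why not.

n = 15

At n = 15: 15² − 3·15 + 23 = 203 = 7·29, which is composite.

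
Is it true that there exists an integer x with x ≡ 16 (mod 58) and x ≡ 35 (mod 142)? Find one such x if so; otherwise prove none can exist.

gcd(58, 142) = 2. If x ≡ 16 (mod 58) and x ≡ 35 (mod 142), then x ≡ 16 (mod 2) and x ≡ 35 (mod 2).
But 16 mod 2 = 0 while 35 mod 2 = 1, a contradiction.
Hence the system has no solution.

No, no such integer exists.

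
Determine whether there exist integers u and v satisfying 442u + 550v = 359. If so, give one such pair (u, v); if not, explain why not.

Both 442 and 550 are divisible by gcd(442, 550) = 2, hence so is any combination 442u + 550v.
However 359 leaves remainder 1 on division by 2.
Hence no integers u, v satisfy the equation.

No, no such integers exist.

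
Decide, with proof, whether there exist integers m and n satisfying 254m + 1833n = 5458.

254 and 1833 are coprime, so 254m + 1833n ranges over all of ℤ.
Run the Euclidean algorithm on 1833 and 254: 1833 = 7·254 + 55, 254 = 4·55 + 34, 55 = 1·34 + 21, 34 = 1·21 + 13, 21 = 1·13 + 8, 13 = 1·8 + 5, 8 = 1·5 + 3, 5 = 1·3 + 2, 3 = 1·2 + 1, 2 = 2·1 + 0.
Unwinding: 1 = 3 − 1·2 = 3 − (5 − 1·3) = −5 + 2·3 = −5 + 2·(8 − 1·5) = 2·8 − 3·5 = 2·8 − 3·(13 − 1·8) = −3·13 + 5·8 = −3·13 + 5·(21 − 1·13) = 5·21 − 8·13 = 5·21 − 8·(34 − 1·21) = −8·34 + 13·21 = −8·34 + 13·(55 − 1·34) = 13·55 − 21·34 = 13·55 − 21·(254 − 4·55) = −21·254 + 97·55 = −21·254 + 97·(1833 − 7·254) = 97·1833 − 700·254, i.e. 254·(-700) + 1833·97 = 1.
Scaling by 5458 gives the particular solution (m, n) = (-3820600, 529426).
Adding 2085·1833 to m and subtracting 2085·254 from n gives the tidier solution (1205, -164).
Indeed 254·1205 + 1833·(-164) = 306070 − 300612 = 5458.

m = 1205, n = -164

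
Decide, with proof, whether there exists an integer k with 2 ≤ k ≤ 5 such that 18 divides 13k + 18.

For k = 2, 3, 4, 5 the values of 13k + 18 modulo 18 are 8, 3, 16, 11 respectively.
Since 0 is absent from this list, 18 ∤ 13k + 18 for every k with 2 ≤ k ≤ 5.

No such integer k in that range exists.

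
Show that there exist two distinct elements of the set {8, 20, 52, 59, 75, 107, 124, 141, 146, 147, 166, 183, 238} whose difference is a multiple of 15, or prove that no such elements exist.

There is no such pair.

Residues mod 15: 8↦8, 20↦5, 52↦7, 59↦14, 75↦0, 107↦2, 124↦4, 141↦6, 146↦11, 147↦12, 166↦1, 183↦3, 238↦13.
No residue repeats among the 13 elements, so no pair has difference ≡ 0 (mod 15).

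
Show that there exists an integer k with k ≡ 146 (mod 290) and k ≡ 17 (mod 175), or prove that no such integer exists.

Both moduli are multiples of 5 = gcd(290, 175), so any solution would satisfy k ≡ 146 and k ≡ 17 modulo 5 simultaneously.
However 146 ≡ 1 and 17 ≡ 2 (mod 5), and 1 ≠ 2.
So no integer satisfies both congruences.

There is no such integer.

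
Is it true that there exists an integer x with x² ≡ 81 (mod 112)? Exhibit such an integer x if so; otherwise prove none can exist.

x = 65

Take x = 65. Then 65² = 4225 = 37·112 + 81, so 65² ≡ 81 (mod 112).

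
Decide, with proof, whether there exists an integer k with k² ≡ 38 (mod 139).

k = 90 works: 90² = 8100, and 8100 − 38 = 8062 = 58·139.

k = 90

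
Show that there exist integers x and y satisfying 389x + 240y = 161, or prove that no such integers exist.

389 and 240 are coprime, so 389x + 240y ranges over all of ℤ.
Run the Euclidean algorithm on 389 and 240: 389 = 1·240 + 149, 240 = 1·149 + 91, 149 = 1·91 + 58, 91 = 1·58 + 33, 58 = 1·33 + 25, 33 = 1·25 + 8, 25 = 3·8 + 1, 8 = 8·1 + 0.
Back-substituting, 1 = 25 − 3·8 = 25 − 3·(33 − 1·25) = −3·33 + 4·25 = −3·33 + 4·(58 − 1·33) = 4·58 − 7·33 = 4·58 − 7·(91 − 1·58) = −7·91 + 11·58 = −7·91 + 11·(149 − 1·91) = 11·149 − 18·91 = 11·149 − 18·(240 − 1·149) = −18·240 + 29·149 = −18·240 + 29·(389 − 1·240) = 29·389 − 47·240; that is, 389·29 + 240·(-47) = 1.
Scaling by 161 gives the particular solution (x, y) = (4669, -7567).
Shifting by a multiple of (240, −389) keeps it a solution: x = 4669 − 19·240 = 109, y = -7567 + 19·389 = -176.
Indeed 389·109 + 240·(-176) = 42401 − 42240 = 161.

x = 109, y = -176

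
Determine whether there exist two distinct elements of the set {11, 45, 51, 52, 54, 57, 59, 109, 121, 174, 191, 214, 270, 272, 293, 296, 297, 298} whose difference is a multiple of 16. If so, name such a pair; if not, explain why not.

11 mod 16 = 11 and 59 mod 16 = 11, so 59 − 11 = 48 = 3·16.

11 and 59 are such a pair.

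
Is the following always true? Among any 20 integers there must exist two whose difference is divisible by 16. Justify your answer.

Yes, this is always true.

Partition the integers by their residue mod 16; there are 16 classes.
Placing 20 integers into 16 classes, some class receives at least two — say a and b.
Equal remainders mean a − b ≡ 0 (mod 16), so 16 divides their difference.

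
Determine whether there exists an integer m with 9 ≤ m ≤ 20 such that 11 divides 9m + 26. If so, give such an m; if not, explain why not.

For m = 9, 10, 11, 12 the values 107, 116, 125, 134 are not multiples of 11. Try m = 13: 9·13 + 26 = 143 = 13·11, which is divisible by 11.

m = 13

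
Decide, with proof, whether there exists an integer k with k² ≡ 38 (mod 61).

Apply Euler's criterion with the prime 61: 38 is a quadratic residue iff 38^30 ≡ 1 (mod 61), and a non-residue iff it is ≡ −1.
Squaring successively (mod 61): 38^2 = 1444 ≡ 41; 38^4 ≡ 41² = 1681 ≡ 34; 38^8 ≡ 34² = 1156 ≡ 58; 38^16 ≡ 58² = 3364 ≡ 9.
Since 30 = 16 + 8 + 4 + 2, 38^30 ≡ 9 · 58 · 34 · 41; multiplying out mod 61: 9·58 = 522 ≡ 34, then 34·34 = 1156 ≡ 58, then 58·41 = 2378 ≡ 60. Thus 38^30 ≡ 60 ≡ −1 (mod 61).
The value −1 means 38 is a non-residue modulo 61, so k² ≡ 38 (mod 61) is impossible.

No, no such integer exists.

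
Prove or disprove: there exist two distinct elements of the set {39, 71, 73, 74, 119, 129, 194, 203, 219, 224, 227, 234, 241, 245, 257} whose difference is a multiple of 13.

Both 39 and 234 leave remainder 0 on division by 13; their difference 195 = 15·13 is a multiple of 13.

The pair (39, 234) works.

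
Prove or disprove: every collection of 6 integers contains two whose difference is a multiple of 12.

Consider the 6 integers 11, 12, …, 16. They lie in distinct residue classes modulo 12, since 6 ≤ 12.
Any two of them differ by at most 5 < 12 and by at least 1, so no difference is a multiple of 12.

No; for instance {11, 12, 13, 14, 15, 16} is a counterexample.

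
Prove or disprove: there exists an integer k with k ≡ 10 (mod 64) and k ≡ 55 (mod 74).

gcd(64, 74) = 2. If k ≡ 10 (mod 64) and k ≡ 55 (mod 74), then k ≡ 10 (mod 2) and k ≡ 55 (mod 2).
However 10 ≡ 0 and 55 ≡ 1 (mod 2), and 0 ≠ 1.
So no integer satisfies both congruences.

No such integer exists.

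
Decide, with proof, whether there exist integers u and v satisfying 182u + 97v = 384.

u = 65, v = -118

182 and 97 are coprime, so 182u + 97v ranges over all of ℤ.
Run the Euclidean algorithm on 182 and 97: 182 = 1·97 + 85, 97 = 1·85 + 12, 85 = 7·12 + 1, 12 = 12·1 + 0.
Unwinding: 1 = 85 − 7·12 = 85 − 7·(97 − 1·85) = −7·97 + 8·85 = −7·97 + 8·(182 − 1·97) = 8·182 − 15·97, i.e. 182·8 + 97·(-15) = 1.
Scaling by 384 gives the particular solution (u, v) = (3072, -5760).
Shifting by a multiple of (97, −182) keeps it a solution: u = 3072 − 31·97 = 65, v = -5760 + 31·182 = -118.
Indeed 182·65 + 97·(-118) = 11830 − 11446 = 384.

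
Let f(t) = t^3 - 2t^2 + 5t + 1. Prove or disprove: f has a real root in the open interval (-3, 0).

f(-3) = -59 and f(0) = 1, which have opposite signs.
Since f is a polynomial it is continuous on [-3, 0].
By the Intermediate Value Theorem f must vanish at some point of (-3, 0).

Such a root exists.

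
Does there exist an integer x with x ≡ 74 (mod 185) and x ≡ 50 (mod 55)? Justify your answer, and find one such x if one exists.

Reduce both congruences modulo 5, which divides 185 and 55: they say x ≡ 74 (mod 5) and x ≡ 50 (mod 5).
However 74 ≡ 4 and 50 ≡ 0 (mod 5), and 4 ≠ 0.
Hence the system has no solution.

No such integer exists.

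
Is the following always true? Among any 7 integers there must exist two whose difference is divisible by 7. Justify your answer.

Consider the 7 integers 35, 36, …, 41. They lie in distinct residue classes modulo 7, since 7 ≤ 7.
The differences between them range over 1, …, 6, none of which is divisible by 7.

No, the set {35, 36, 37, 38, 39, 40, 41} is a counterexample.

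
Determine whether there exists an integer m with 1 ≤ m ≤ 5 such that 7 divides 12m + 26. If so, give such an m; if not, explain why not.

For m = 1, 2, …, 5 the values of 12m + 26 modulo 7 are 3, 1, 6, 4, 2 respectively.
The residue 0 does not occur, so no m in [1, 5] makes 12m + 26 a multiple of 7.

No such integer m in that range exists.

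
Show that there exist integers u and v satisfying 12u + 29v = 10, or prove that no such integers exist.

Since gcd(12, 29) = 1, every integer is an integer combination of 12 and 29.
Euclidean algorithm: 29 = 2·12 + 5, 12 = 2·5 + 2, 5 = 2·2 + 1, 2 = 2·1 + 0.
Unwinding: 1 = 5 − 2·2 = 5 − 2·(12 − 2·5) = −2·12 + 5·5 = −2·12 + 5·(29 − 2·12) = 5·29 − 12·12, i.e. 12·(-12) + 29·5 = 1.
Times 10: 12·(-120) + 29·50 = 10, so (-120, 50) solves it.
Shifting by a multiple of (29, −12) keeps it a solution: u = -120 + 5·29 = 25, v = 50 − 5·12 = -10.
Check: 12·25 + 29·(-10) = 300 − 290 = 10. ✓

u = 25, v = -10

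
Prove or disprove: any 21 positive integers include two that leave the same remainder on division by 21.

Try 21 consecutive integers, 14, 15, …, 34. Their remainders mod 21 are 14, 15, 16, 17, 18, 19, 20, 0, 1, 2, 3, 4, 5, 6, 7, 8, 9, 10, 11, 12, 13 — pairwise different, as any 21 ≤ 21 consecutive integers have distinct residues.
Hence this collection has no pair with equal remainders mod 21, disproving the claim.

No; for instance {14, 15, 16, 17, 18, 19, 20, 21, 22, 23, 24, 25, 26, 27, 28, 29, 30, 31, 32, 33, 34} is a counterexample.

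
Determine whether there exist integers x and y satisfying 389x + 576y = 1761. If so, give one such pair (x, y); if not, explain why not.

389 and 576 are coprime, so 389x + 576y ranges over all of ℤ.
Dividing repeatedly: 576 = 1·389 + 187, 389 = 2·187 + 15, 187 = 12·15 + 7, 15 = 2·7 + 1, 7 = 7·1 + 0.
Working back up the chain: 1 = 15 − 2·7 = 15 − 2·(187 − 12·15) = −2·187 + 25·15 = −2·187 + 25·(389 − 2·187) = 25·389 − 52·187 = 25·389 − 52·(576 − 1·389) = −52·576 + 77·389. So 389·77 + 576·(-52) = 1.
Times 1761: 389·135597 + 576·(-91572) = 1761, so (135597, -91572) solves it.
Subtracting 235·576 from x and adding 235·389 to y gives the tidier solution (237, -157).
Indeed 389·237 + 576·(-157) = 92193 − 90432 = 1761.

x = 237, y = -157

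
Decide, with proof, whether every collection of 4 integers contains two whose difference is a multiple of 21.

Consider the 4 integers 30, 31, 32, 33. They lie in distinct residue classes modulo 21, since 4 ≤ 21.
No two share a residue, so no pair has difference divisible by 21; the claim fails for this set.

No, the set {30, 31, 32, 33} is a counterexample.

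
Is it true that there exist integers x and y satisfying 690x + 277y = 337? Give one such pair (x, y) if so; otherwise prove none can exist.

Since gcd(690, 277) = 1, every integer is an integer combination of 690 and 277.
Run the Euclidean algorithm on 690 and 277: 690 = 2·277 + 136, 277 = 2·136 + 5, 136 = 27·5 + 1, 5 = 5·1 + 0.
Working back up the chain: 1 = 136 − 27·5 = 136 − 27·(277 − 2·136) = −27·277 + 55·136 = −27·277 + 55·(690 − 2·277) = 55·690 − 137·277. So 690·55 + 277·(-137) = 1.
Multiplying through by 337: x = 55·337 = 18535, y = (-137)·337 = -46169 is a solution.
Subtracting 66·277 from x and adding 66·690 to y gives the tidier solution (253, -629).
Indeed 690·253 + 277·(-629) = 174570 − 174233 = 337.

x = 253, y = -629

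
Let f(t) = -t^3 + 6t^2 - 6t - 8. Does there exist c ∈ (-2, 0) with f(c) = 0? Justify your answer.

Yes, such a c exists.

f(-2) = 36 and f(0) = -8, which have opposite signs.
Since f is a polynomial it is continuous on [-2, 0].
By the Intermediate Value Theorem f must vanish at some point of (-2, 0).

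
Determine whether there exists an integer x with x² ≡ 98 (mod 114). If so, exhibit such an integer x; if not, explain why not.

Reduce modulo 3, which divides 114: we would need x² ≡ 2 (mod 3).
Squares mod 3 repeat after x = 1 (as (−x)² = x²); for x = 0..1 they are 0, 1.
The set of squares mod 3 is therefore {0, 1}, which does not contain 2.
Hence no integer x has x² ≡ 98 (mod 114).

No, no such integer exists.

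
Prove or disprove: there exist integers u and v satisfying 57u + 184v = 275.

u = 163, v = -49

57 and 184 are coprime, so 57u + 184v ranges over all of ℤ.
Euclidean algorithm: 184 = 3·57 + 13, 57 = 4·13 + 5, 13 = 2·5 + 3, 5 = 1·3 + 2, 3 = 1·2 + 1, 2 = 2·1 + 0.
Unwinding: 1 = 3 − 1·2 = 3 − (5 − 1·3) = −5 + 2·3 = −5 + 2·(13 − 2·5) = 2·13 − 5·5 = 2·13 − 5·(57 − 4·13) = −5·57 + 22·13 = −5·57 + 22·(184 − 3·57) = 22·184 − 71·57, i.e. 57·(-71) + 184·22 = 1.
Times 275: 57·(-19525) + 184·6050 = 275, so (-19525, 6050) solves it.
Shifting by a multiple of (184, −57) keeps it a solution: u = -19525 + 107·184 = 163, v = 6050 − 107·57 = -49.
Indeed 57·163 + 184·(-49) = 9291 − 9016 = 275.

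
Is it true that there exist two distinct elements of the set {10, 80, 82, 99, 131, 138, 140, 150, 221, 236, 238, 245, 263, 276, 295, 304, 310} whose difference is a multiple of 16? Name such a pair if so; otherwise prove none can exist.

10 and 138 are such a pair.

Reduce each element mod 16: 10↦10, 80↦0, 82↦2, 99↦3, 131↦3, 138↦10, 140↦12, 150↦6, 221↦13, 236↦12, 238↦14, 245↦5, 263↦7, 276↦4, 295↦7, 304↦0, 310↦6. The residue 10 repeats (at 10 and 138), and 138 − 10 = 128 = 8·16.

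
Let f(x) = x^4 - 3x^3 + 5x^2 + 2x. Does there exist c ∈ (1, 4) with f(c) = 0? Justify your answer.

No such root exists.

The endpoint values f(1) = 5 and f(4) = 152 are both positive. Claim: f(x) > 0 for every x in (1, 4).
Substitute x = 1 + u, where 0 < u < 3 on the interval. Expanding, f(1 + u) = u^4 + u^3 + 2u^2 + 7u + 5.
All 5 nonzero coefficients of this polynomial in u are positive; hence for u > 0 the value is a sum of positive terms (the constant 5 among them).
Therefore f(x) > 0 throughout (1, 4), and f has no zero there.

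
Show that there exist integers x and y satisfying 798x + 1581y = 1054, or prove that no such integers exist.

No such integers exist.

Any value of 798x + 1581y is a multiple of gcd(798, 1581) = 3.
But 1054 = 3·351 + 1, so 3 ∤ 1054.
Hence no integers x, y satisfy the equation.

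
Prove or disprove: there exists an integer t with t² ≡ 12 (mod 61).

Take t = 16. Then 16² = 256 = 4·61 + 12, so 16² ≡ 12 (mod 61).

t = 16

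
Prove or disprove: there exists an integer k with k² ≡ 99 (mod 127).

k = 90 works: 90² = 8100, and 8100 − 99 = 8001 = 63·127.

k = 90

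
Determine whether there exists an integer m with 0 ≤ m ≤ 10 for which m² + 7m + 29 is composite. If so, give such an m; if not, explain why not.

The values for m = 0, 1, …, 10 are 29, 37, 47, 59, 73, 89, 107, 127, 149, 173, 199, and each of these is prime.
So no value in the range makes the expression composite.

No such integer m in that range exists.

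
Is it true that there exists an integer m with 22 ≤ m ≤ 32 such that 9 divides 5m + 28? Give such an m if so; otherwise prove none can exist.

Scanning upward from m = 22 gives 138, 143, 148, none divisible by 9. Try m = 25: 5·25 + 28 = 153 = 17·9, which is divisible by 9.

m = 25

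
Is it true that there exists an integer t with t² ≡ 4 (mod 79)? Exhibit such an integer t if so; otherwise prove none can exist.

t = 77

Take t = 77. Then 77² = 5929 = 75·79 + 4, so 77² ≡ 4 (mod 79).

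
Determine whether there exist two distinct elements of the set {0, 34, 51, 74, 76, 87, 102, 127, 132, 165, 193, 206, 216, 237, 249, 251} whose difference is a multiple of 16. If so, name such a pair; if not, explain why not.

Residues mod 16: 0↦0, 34↦2, 51↦3, 74↦10, 76↦12, 87↦7, 102↦6, 127↦15, 132↦4, 165↦5, 193↦1, 206↦14, 216↦8, 237↦13, 249↦9, 251↦11.
These 16 residues are pairwise different, hence no difference of two elements is divisible by 16.

There is no such pair.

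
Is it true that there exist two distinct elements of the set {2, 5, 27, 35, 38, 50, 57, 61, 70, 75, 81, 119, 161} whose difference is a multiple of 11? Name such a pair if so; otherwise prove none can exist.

Both 2 and 35 leave remainder 2 on division by 11; their difference 33 = 3·11 is a multiple of 11.

2 and 35 are such a pair.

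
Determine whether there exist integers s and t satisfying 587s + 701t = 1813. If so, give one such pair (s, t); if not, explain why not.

Since gcd(587, 701) = 1, every integer is an integer combination of 587 and 701.
Euclidean algorithm: 701 = 1·587 + 114, 587 = 5·114 + 17, 114 = 6·17 + 12, 17 = 1·12 + 5, 12 = 2·5 + 2, 5 = 2·2 + 1, 2 = 2·1 + 0.
Working back up the chain: 1 = 5 − 2·2 = 5 − 2·(12 − 2·5) = −2·12 + 5·5 = −2·12 + 5·(17 − 1·12) = 5·17 − 7·12 = 5·17 − 7·(114 − 6·17) = −7·114 + 47·17 = −7·114 + 47·(587 − 5·114) = 47·587 − 242·114 = 47·587 − 242·(701 − 1·587) = −242·701 + 289·587. So 587·289 + 701·(-242) = 1.
Scaling by 1813 gives the particular solution (s, t) = (523957, -438746).
Subtracting 747·701 from s and adding 747·587 to t gives the tidier solution (310, -257).
Check: 587·310 + 701·(-257) = 181970 − 180157 = 1813. ✓

s = 310, t = -257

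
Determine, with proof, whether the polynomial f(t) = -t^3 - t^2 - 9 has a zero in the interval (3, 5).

No.

f(3) = -45 and f(5) = -159, both negative, so a sign-change argument is unavailable; we show f keeps this sign on the whole interval.
Substitute t = 3 + u, where 0 < u < 2 on the interval. Expanding, f(3 + u) = -u^3 - 10u^2 - 33u - 45.
The nonzero coefficients here are all negative, so for u > 0 every term is negative (or zero), and the constant term -45 is strictly negative.
So f is strictly negative on (3, 5); no root exists in the interval.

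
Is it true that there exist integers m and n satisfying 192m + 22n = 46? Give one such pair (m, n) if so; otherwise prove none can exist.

gcd(192, 22) = 2, and 2 divides 46, so integer solutions exist.
Dividing through by 2 reduces the equation to 96m + 11n = 23.
Dividing repeatedly: 96 = 8·11 + 8, 11 = 1·8 + 3, 8 = 2·3 + 2, 3 = 1·2 + 1, 2 = 2·1 + 0.
Back-substituting, 1 = 3 − 1·2 = 3 − (8 − 2·3) = −8 + 3·3 = −8 + 3·(11 − 1·8) = 3·11 − 4·8 = 3·11 − 4·(96 − 8·11) = −4·96 + 35·11; that is, 96·(-4) + 11·35 = 1.
Times 23: 96·(-92) + 11·805 = 23, so (-92, 805) solves it.
The general solution is m = -92 + 11k, n = 805 − 96k; taking k = 9 gives the smaller pair m = 7, n = -59.
Indeed 192·7 + 22·(-59) = 1344 − 1298 = 46.

m = 7, n = -59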